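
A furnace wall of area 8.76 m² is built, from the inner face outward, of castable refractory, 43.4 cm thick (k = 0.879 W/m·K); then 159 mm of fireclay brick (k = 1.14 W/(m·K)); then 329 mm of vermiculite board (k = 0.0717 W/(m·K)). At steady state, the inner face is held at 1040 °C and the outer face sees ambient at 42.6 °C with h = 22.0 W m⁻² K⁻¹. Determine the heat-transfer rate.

Treat each layer as a resistance in series:
  R_castable refractory = L/(kA) = 0.434/(0.879·8.76) = 0.05636 K/W
  R_fireclay brick = L/(kA) = 0.159/(1.14·8.76) = 0.01592 K/W
  R_vermiculite board = L/(kA) = 0.329/(0.0717·8.76) = 0.5238 K/W
  R_conv,out = 1/(hA) = 1/(22.0·8.76) = 0.005189 K/W
ΣR = 0.05636 + 0.01592 + 0.5238 + 0.005189 = 0.6013 K/W
Q = ΔT/ΣR = (1040 °C − 42.6 °C)/0.6013 = 1660 W

Q = 1660 W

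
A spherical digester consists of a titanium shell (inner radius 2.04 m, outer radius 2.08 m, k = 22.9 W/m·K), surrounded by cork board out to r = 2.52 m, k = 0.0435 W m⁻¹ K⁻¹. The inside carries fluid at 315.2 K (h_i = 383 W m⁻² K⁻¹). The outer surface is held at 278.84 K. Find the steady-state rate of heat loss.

Treat each layer as a resistance in series:
  R_conv,in = 1/(4πr²h) = 1/(4π·2.04²·383) = 4.993×10^-5 K/W
  R_titanium = (1/2.04 − 1/2.08)/(4πk) = 0.009427/(4π·22.9) = 3.276×10^-5 K/W
  R_cork board = (1/2.08 − 1/2.52)/(4πk) = 0.08394/(4π·0.0435) = 0.1536 K/W
ΣR = 4.993×10^-5 + 3.276×10^-5 + 0.1536 = 0.1537 K/W
Q = ΔT/ΣR = (315.2 K − 278.84 K)/0.1537 = 237 W

Q = 237 W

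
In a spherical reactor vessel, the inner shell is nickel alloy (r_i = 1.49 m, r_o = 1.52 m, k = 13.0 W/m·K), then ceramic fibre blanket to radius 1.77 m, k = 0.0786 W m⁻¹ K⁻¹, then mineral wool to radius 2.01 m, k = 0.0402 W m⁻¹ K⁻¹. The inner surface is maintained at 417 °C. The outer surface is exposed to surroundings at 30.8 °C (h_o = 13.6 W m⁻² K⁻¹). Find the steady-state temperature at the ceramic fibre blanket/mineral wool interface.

Resistance network (inner→outer):
  R_nickel alloy = (1/1.49 − 1/1.52)/(4πk) = 0.01325/(4π·13.0) = 8.108×10^-5 K/W
  R_ceramic fibre blanket = (1/1.52 − 1/1.77)/(4πk) = 0.09292/(4π·0.0786) = 0.09408 K/W
  R_mineral wool = (1/1.77 − 1/2.01)/(4πk) = 0.06746/(4π·0.0402) = 0.1335 K/W
  R_conv,out = 1/(4πr²h) = 1/(4π·2.01²·13.6) = 0.001448 K/W
ΣR = 8.108×10^-5 + 0.09408 + 0.1335 + 0.001448 = 0.2291 K/W
Q = ΔT/ΣR = (417 °C − 30.8 °C)/0.2291 = 1686 W
From the inner boundary to the ceramic fibre blanket/mineral wool interface, ΣR_partial = 0.09416 K/W.
T_interface = T_in − Q·ΣR_partial = 417 °C − (1686)(0.09416) = 258 °C

T = 258 °C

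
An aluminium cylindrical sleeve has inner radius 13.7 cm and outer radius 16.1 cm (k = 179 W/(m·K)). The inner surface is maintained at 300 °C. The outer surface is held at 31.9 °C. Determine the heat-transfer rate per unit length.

Q' = 2πk·ΔT/ln(r₂/r₁) = 2π × 179 × 268.1 / ln(0.161/0.137) = 1.87×10^6 W/m

Q' = 1870 kW/m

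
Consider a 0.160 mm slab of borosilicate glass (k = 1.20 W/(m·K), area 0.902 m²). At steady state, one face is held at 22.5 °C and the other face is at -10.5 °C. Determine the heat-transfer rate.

Q = kA·ΔT/L = 1.20 × 0.902 × |22.5 °C − -10.5 °C| / 1.60×10^-4 = 2.23×10^5 W

Q = 223 kW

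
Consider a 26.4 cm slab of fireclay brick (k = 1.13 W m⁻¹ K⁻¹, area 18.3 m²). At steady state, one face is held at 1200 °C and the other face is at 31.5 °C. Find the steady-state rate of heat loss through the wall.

Q = 91500 W

Q = kA·ΔT/L = 1.13 × 18.3 × |1200 °C − 31.5 °C| / 0.264 = 91500 W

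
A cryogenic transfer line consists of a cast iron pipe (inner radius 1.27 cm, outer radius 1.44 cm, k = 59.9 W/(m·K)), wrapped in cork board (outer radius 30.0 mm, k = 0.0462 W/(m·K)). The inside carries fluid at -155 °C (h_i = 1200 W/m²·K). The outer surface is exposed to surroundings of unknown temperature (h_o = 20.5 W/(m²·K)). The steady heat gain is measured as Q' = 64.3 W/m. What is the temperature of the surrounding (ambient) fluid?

Sum the resistances:
  R'_conv,in = 1/(2πr h) = 1/(2π·0.0127·1200) = 0.01044 m·K/W
  R'_cast iron = ln(0.0144/0.0127)/(2πk) = 0.1256/(2π·59.9) = 3.338×10^-4 m·K/W
  R'_cork board = ln(0.0300/0.0144)/(2πk) = 0.7340/(2π·0.0462) = 2.528 m·K/W
  R'_conv,out = 1/(2πr h) = 1/(2π·0.0300·20.5) = 0.2588 m·K/W
ΣR = 2.798 m·K/W
ΔT = Q'·ΣR = 64.3 × 2.798 = 179.9 K
Heat flows inward, so T_out = T_in + ΔT = -155 + 179.9 = 24.9 °C

T_out = 24.9 °C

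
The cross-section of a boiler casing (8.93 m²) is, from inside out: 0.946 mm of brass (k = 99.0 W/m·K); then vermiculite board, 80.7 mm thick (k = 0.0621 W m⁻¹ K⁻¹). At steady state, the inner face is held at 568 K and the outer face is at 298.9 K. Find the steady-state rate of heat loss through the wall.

Treat each layer as a resistance in series:
  R_brass = L/(kA) = 9.46×10^-4/(99.0·8.93) = 1.070×10^-6 K/W
  R_vermiculite board = L/(kA) = 0.0807/(0.0621·8.93) = 0.1455 K/W
ΣR = 1.070×10^-6 + 0.1455 = 0.1455 K/W
Q = ΔT/ΣR = (568 K − 298.9 K)/0.1455 = 1850 W

Q = 1850 W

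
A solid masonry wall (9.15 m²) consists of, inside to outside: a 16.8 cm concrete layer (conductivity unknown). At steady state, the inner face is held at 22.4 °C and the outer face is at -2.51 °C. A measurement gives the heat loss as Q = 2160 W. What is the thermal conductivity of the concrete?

ΣR = ΔT/Q = |22.4 − -2.51|/2160 = 0.01153 K/W
L/(kA) = 0.01153 ⇒ k = 0.168/(0.01153·9.15) = 1.59 W/m·K

k = 1.59 W/m·K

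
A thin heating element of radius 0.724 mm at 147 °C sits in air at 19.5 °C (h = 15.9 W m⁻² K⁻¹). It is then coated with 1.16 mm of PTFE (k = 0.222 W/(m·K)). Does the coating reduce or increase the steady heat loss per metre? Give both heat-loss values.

Critical radius for a cylinder: r_cr = k/h = 0.0140 m = 1.40 cm.
Outer radius after coating: r₂ = 7.24×10^-4 + 0.00116 = 0.001884 m.
Since r₁ < r_cr and r₂ ≤ r_cr, the coating moves toward the maximum at r_cr — heat loss rises.
Bare: R = 1/(2πr₁h) = 13.83 m·K/W; Q = 127.5/13.83 = 9.22 W/m.
Coated: R = R_cond + R_conv = 5.999 m·K/W; Q = 127.5/5.999 = 21.3 W/m.

increases: 9.22 → 21.3 W/m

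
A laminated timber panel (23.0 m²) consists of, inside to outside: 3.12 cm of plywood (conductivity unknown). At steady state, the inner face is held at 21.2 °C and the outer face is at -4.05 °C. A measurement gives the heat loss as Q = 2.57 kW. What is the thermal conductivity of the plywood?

ΣR = ΔT/Q = |21.2 − -4.05|/2570 = 0.009825 K/W
L/(kA) = 0.009825 ⇒ k = 0.0312/(0.009825·23.0) = 0.138 W/m·K

k = 0.138 W/m·K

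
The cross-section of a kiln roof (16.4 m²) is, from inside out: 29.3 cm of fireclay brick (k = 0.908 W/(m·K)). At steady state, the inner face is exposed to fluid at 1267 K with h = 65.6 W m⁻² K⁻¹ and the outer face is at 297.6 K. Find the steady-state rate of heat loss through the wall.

Series thermal resistances, inner to outer:
  R_conv,in = 1/(hA) = 1/(65.6·16.4) = 9.295×10^-4 K/W
  R_fireclay brick = L/(kA) = 0.293/(0.908·16.4) = 0.01968 K/W
ΣR = 9.295×10^-4 + 0.01968 = 0.02061 K/W
Q = ΔT/ΣR = (1267 K − 297.6 K)/0.02061 = 47000 W

Q = 47000 W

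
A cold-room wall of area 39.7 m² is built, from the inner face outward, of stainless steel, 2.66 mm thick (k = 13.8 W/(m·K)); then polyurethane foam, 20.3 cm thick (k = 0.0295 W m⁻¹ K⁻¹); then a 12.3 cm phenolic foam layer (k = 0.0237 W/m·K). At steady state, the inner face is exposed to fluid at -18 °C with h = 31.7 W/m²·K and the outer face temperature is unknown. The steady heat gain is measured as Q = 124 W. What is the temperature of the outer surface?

Sum the resistances:
  R_conv,in = 1/(hA) = 1/(31.7·39.7) = 7.946×10^-4 K/W
  R_stainless steel = L/(kA) = 0.00266/(13.8·39.7) = 4.855×10^-6 K/W
  R_polyurethane foam = L/(kA) = 0.203/(0.0295·39.7) = 0.1733 K/W
  R_phenolic foam = L/(kA) = 0.123/(0.0237·39.7) = 0.1307 K/W
ΣR = 0.3049 K/W
ΔT = Q·ΣR = 124 × 0.3049 = 37.81 K
Heat flows inward, so T_out = T_in + ΔT = -18 + 37.81 = 19.8 °C

T_out = 19.8 °C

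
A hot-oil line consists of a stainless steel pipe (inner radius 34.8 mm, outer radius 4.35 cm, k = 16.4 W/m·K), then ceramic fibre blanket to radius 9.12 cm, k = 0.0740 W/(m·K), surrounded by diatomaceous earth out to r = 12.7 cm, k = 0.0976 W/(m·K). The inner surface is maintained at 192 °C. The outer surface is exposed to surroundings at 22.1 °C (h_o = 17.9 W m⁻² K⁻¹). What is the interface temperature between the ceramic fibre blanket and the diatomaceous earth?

T = 69.1 °C

Series thermal resistances, inner to outer:
  R'_stainless steel = ln(0.0435/0.0348)/(2πk) = 0.2231/(2π·16.4) = 0.002166 m·K/W
  R'_ceramic fibre blanket = ln(0.0912/0.0435)/(2πk) = 0.7403/(2π·0.0740) = 1.592 m·K/W
  R'_diatomaceous earth = ln(0.127/0.0912)/(2πk) = 0.3311/(2π·0.0976) = 0.5400 m·K/W
  R'_conv,out = 1/(2πr h) = 1/(2π·0.127·17.9) = 0.07001 m·K/W
ΣR = 0.002166 + 1.592 + 0.5400 + 0.07001 = 2.204 m·K/W
Q' = ΔT/ΣR = (192 °C − 22.1 °C)/2.204 = 77.09 W/m
From the inner boundary to the ceramic fibre blanket/diatomaceous earth interface, ΣR_partial = 1.594 m·K/W.
T_interface = T_in − Q'·ΣR_partial = 192 °C − (77.09)(1.594) = 69.1 °C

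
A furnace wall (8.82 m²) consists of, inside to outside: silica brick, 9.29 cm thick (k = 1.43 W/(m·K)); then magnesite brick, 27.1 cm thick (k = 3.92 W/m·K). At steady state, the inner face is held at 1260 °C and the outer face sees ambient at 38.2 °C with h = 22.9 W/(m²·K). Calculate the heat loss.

Q = 60.6 kW

Treat each layer as a resistance in series:
  R_silica brick = L/(kA) = 0.0929/(1.43·8.82) = 0.007366 K/W
  R_magnesite brick = L/(kA) = 0.271/(3.92·8.82) = 0.007838 K/W
  R_conv,out = 1/(hA) = 1/(22.9·8.82) = 0.004951 K/W
ΣR = 0.007366 + 0.007838 + 0.004951 = 0.02015 K/W
Q = ΔT/ΣR = (1260 °C − 38.2 °C)/0.02015 = 60600 W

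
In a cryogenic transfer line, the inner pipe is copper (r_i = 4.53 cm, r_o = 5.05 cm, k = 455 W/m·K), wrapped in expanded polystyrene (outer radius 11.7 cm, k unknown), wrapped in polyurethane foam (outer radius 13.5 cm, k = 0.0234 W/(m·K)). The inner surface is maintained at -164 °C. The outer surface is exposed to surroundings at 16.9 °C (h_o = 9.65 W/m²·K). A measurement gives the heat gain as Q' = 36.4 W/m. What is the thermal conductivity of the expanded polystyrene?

ΣR = ΔT/Q' = |-164 − 16.9|/36.4 = 4.970 m·K/W
Known resistances:
  R'_copper = ln(0.0505/0.0453)/(2πk) = 0.1087/(2π·455) = 3.801×10^-5 m·K/W
  R'_polyurethane foam = ln(0.135/0.117)/(2πk) = 0.1431/(2π·0.0234) = 0.9733 m·K/W
  R'_conv,out = 1/(2πr h) = 1/(2π·0.135·9.65) = 0.1222 m·K/W
R_expanded polystyrene = ΣR − ΣR_known = 4.970 − 1.096 = 3.874 m·K/W
ln(r₂/r₁)/(2πk) = 3.874 ⇒ k = 0.8402/(2π·3.874) = 0.0345 W/m·K

k = 0.0345 W/m·K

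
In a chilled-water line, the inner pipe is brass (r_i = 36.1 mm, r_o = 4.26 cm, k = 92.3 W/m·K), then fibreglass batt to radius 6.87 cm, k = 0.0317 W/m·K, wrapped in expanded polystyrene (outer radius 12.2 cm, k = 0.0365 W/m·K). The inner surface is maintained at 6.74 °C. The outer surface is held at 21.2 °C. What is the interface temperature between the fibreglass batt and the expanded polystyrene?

T = 13.8 °C

Treat each layer as a resistance in series:
  R'_brass = ln(0.0426/0.0361)/(2πk) = 0.1656/(2π·92.3) = 2.855×10^-4 m·K/W
  R'_fibreglass batt = ln(0.0687/0.0426)/(2πk) = 0.4779/(2π·0.0317) = 2.399 m·K/W
  R'_expanded polystyrene = ln(0.122/0.0687)/(2πk) = 0.5743/(2π·0.0365) = 2.504 m·K/W
ΣR = 2.855×10^-4 + 2.399 + 2.504 = 4.903 m·K/W
Q' = ΔT/ΣR = (6.74 °C − 21.2 °C)/4.903 = -2.949 W/m
From the inner boundary to the fibreglass batt/expanded polystyrene interface, ΣR_partial = 2.399 m·K/W.
T_interface = T_in − Q'·ΣR_partial = 6.74 °C − (-2.949)(2.399) = 13.8 °C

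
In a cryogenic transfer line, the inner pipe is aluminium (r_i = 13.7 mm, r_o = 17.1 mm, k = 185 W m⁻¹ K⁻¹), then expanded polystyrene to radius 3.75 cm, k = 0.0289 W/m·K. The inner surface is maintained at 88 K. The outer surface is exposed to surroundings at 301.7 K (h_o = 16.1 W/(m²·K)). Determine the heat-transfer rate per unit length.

Q' = 46.6 W/m

Treat each layer as a resistance in series:
  R'_aluminium = ln(0.0171/0.0137)/(2πk) = 0.2217/(2π·185) = 1.907×10^-4 m·K/W
  R'_expanded polystyrene = ln(0.0375/0.0171)/(2πk) = 0.7853/(2π·0.0289) = 4.325 m·K/W
  R'_conv,out = 1/(2πr h) = 1/(2π·0.0375·16.1) = 0.2636 m·K/W
ΣR = 1.907×10^-4 + 4.325 + 0.2636 = 4.589 m·K/W
Q' = ΔT/ΣR = (88 K − 301.7 K)/4.589 = -46.6 W/m
(Negative Q' ⇒ heat flows inward; heat gain = 46.6 W/m.)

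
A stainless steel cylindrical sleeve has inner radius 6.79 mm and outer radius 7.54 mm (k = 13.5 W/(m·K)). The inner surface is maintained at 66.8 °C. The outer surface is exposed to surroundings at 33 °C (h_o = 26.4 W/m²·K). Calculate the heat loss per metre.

Resistance network (inner→outer):
  R'_stainless steel = ln(0.00754/0.00679)/(2πk) = 0.1048/(2π·13.5) = 0.001235 m·K/W
  R'_conv,out = 1/(2πr h) = 1/(2π·0.00754·26.4) = 0.7995 m·K/W
ΣR = 0.001235 + 0.7995 = 0.8007 m·K/W
Q' = ΔT/ΣR = (66.8 °C − 33 °C)/0.8007 = 42.2 W/m

Q' = 42.2 W/m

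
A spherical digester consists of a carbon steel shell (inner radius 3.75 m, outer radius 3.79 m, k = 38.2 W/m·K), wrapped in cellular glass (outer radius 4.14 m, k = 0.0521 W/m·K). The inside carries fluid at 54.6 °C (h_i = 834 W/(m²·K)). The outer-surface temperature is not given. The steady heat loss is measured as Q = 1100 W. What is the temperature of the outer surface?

Sum the resistances:
  R_conv,in = 1/(4πr²h) = 1/(4π·3.75²·834) = 6.785×10^-6 K/W
  R_carbon steel = (1/3.75 − 1/3.79)/(4πk) = 0.002814/(4π·38.2) = 5.863×10^-6 K/W
  R_cellular glass = (1/3.79 − 1/4.14)/(4πk) = 0.02231/(4π·0.0521) = 0.03407 K/W
ΣR = 0.03408 K/W
ΔT = Q·ΣR = 1100 × 0.03408 = 37.49 K
Heat flows outward, so T_out = T_in − ΔT = 54.6 − 37.49 = 17.1 °C

T_out = 17.1 °C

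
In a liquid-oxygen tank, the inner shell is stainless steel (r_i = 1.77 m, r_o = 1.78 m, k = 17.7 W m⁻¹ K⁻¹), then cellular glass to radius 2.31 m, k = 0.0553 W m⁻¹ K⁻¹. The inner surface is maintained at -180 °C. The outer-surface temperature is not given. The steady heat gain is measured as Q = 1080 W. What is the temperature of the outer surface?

Series resistances:
  R_stainless steel = (1/1.77 − 1/1.78)/(4πk) = 0.003174/(4π·17.7) = 1.427×10^-5 K/W
  R_cellular glass = (1/1.78 − 1/2.31)/(4πk) = 0.1289/(4π·0.0553) = 0.1855 K/W
ΣR = 0.1855 K/W
ΔT = Q·ΣR = 1080 × 0.1855 = 200.3 K
Heat flows inward, so T_out = T_in + ΔT = -180 + 200.3 = 20.3 °C

T_out = 20.3 °C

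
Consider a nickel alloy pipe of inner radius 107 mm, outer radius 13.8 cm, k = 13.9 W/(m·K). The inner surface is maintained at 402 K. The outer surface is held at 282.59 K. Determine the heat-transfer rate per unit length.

Q' = 41000 W/m

Q' = 2πk·ΔT/ln(r₂/r₁) = 2π × 13.9 × 119.41 / ln(0.138/0.107) = 41000 W/m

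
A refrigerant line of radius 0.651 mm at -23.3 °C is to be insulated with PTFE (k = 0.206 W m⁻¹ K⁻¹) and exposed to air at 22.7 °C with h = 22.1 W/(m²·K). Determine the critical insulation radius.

r_cr = 0.932 cm

For a cylinder, r_cr = k_ins/h = 0.206/22.1 = 0.00932 m = 0.932 cm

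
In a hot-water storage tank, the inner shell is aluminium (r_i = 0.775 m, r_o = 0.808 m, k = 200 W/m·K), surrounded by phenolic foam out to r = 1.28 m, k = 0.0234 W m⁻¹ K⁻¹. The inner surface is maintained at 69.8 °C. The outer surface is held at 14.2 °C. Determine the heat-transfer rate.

Q = 35.8 W

Treat each layer as a resistance in series:
  R_aluminium = (1/0.775 − 1/0.808)/(4πk) = 0.05270/(4π·200) = 2.097×10^-5 K/W
  R_phenolic foam = (1/0.808 − 1/1.28)/(4πk) = 0.4564/(4π·0.0234) = 1.552 K/W
ΣR = 2.097×10^-5 + 1.552 = 1.552 K/W
Q = ΔT/ΣR = (69.8 °C − 14.2 °C)/1.552 = 35.8 W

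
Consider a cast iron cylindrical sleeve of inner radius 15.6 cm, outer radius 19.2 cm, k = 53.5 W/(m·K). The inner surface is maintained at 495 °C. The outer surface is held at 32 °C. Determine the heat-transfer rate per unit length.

Q' = 2πk·ΔT/ln(r₂/r₁) = 2π × 53.5 × 463 / ln(0.192/0.156) = 7.50×10^5 W/m

Q' = 7.50×10^5 W/m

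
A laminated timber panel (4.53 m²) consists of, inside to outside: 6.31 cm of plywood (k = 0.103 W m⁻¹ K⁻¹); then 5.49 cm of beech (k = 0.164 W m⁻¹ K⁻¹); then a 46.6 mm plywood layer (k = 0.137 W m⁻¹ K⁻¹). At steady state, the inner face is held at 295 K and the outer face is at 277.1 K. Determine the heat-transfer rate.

Q = 63.0 W

Series thermal resistances, inner to outer:
  R_plywood = L/(kA) = 0.0631/(0.103·4.53) = 0.1352 K/W
  R_beech = L/(kA) = 0.0549/(0.164·4.53) = 0.07390 K/W
  R_plywood = L/(kA) = 0.0466/(0.137·4.53) = 0.07509 K/W
ΣR = 0.1352 + 0.07390 + 0.07509 = 0.2842 K/W
Q = ΔT/ΣR = (295 K − 277.1 K)/0.2842 = 63.0 W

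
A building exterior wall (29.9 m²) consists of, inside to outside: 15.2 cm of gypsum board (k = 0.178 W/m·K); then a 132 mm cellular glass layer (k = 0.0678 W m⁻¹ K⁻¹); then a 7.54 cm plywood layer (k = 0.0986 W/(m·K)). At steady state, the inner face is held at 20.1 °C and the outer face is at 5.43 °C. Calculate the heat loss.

Q = 123 W

Resistance network (inner→outer):
  R_gypsum board = L/(kA) = 0.152/(0.178·29.9) = 0.02856 K/W
  R_cellular glass = L/(kA) = 0.132/(0.0678·29.9) = 0.06511 K/W
  R_plywood = L/(kA) = 0.0754/(0.0986·29.9) = 0.02558 K/W
ΣR = 0.02856 + 0.06511 + 0.02558 = 0.1192 K/W
Q = ΔT/ΣR = (20.1 °C − 5.43 °C)/0.1192 = 123 W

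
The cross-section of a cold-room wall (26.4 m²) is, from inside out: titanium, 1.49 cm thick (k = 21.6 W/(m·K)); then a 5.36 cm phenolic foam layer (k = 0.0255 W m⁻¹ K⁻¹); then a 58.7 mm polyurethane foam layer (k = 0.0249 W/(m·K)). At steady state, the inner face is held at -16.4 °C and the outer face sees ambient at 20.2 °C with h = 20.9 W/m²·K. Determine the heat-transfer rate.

Q = 214 W

Resistance network (inner→outer):
  R_titanium = L/(kA) = 0.0149/(21.6·26.4) = 2.613×10^-5 K/W
  R_phenolic foam = L/(kA) = 0.0536/(0.0255·26.4) = 0.07962 K/W
  R_polyurethane foam = L/(kA) = 0.0587/(0.0249·26.4) = 0.08930 K/W
  R_conv,out = 1/(hA) = 1/(20.9·26.4) = 0.001812 K/W
ΣR = 2.613×10^-5 + 0.07962 + 0.08930 + 0.001812 = 0.1708 K/W
Q = ΔT/ΣR = (-16.4 °C − 20.2 °C)/0.1708 = -214 W
(Negative Q ⇒ heat flows inward; heat gain = 214 W.)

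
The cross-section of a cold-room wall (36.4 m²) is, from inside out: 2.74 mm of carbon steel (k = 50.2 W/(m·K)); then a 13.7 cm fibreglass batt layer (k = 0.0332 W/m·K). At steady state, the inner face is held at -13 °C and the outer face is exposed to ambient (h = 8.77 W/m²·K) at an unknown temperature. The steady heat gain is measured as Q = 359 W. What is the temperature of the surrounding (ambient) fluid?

Series resistances:
  R_carbon steel = L/(kA) = 0.00274/(50.2·36.4) = 1.499×10^-6 K/W
  R_fibreglass batt = L/(kA) = 0.137/(0.0332·36.4) = 0.1134 K/W
  R_conv,out = 1/(hA) = 1/(8.77·36.4) = 0.003133 K/W
ΣR = 0.1165 K/W
ΔT = Q·ΣR = 359 × 0.1165 = 41.82 K
Heat flows inward, so T_out = T_in + ΔT = -13 + 41.82 = 28.8 °C

T_out = 28.8 °C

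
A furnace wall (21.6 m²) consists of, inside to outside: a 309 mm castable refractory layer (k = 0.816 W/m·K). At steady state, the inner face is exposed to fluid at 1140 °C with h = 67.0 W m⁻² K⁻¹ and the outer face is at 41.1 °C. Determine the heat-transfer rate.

Treat each layer as a resistance in series:
  R_conv,in = 1/(hA) = 1/(67.0·21.6) = 6.910×10^-4 K/W
  R_castable refractory = L/(kA) = 0.309/(0.816·21.6) = 0.01753 K/W
ΣR = 6.910×10^-4 + 0.01753 = 0.01822 K/W
Q = ΔT/ΣR = (1140 °C − 41.1 °C)/0.01822 = 60300 W

Q = 60.3 kW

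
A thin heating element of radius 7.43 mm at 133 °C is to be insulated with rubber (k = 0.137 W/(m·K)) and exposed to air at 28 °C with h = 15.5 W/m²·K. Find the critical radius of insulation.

For a cylinder, r_cr = k_ins/h = 0.137/15.5 = 0.00884 m = 0.884 cm

r_cr = 0.884 cm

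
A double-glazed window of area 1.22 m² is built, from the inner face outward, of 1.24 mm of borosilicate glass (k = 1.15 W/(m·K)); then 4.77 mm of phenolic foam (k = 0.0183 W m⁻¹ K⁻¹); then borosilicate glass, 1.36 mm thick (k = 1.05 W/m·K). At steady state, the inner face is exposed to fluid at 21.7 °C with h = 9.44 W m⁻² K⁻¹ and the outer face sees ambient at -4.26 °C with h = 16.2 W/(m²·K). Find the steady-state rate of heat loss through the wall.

Resistance network (inner→outer):
  R_conv,in = 1/(hA) = 1/(9.44·1.22) = 0.08683 K/W
  R_borosilicate glass = L/(kA) = 0.00124/(1.15·1.22) = 8.838×10^-4 K/W
  R_phenolic foam = L/(kA) = 0.00477/(0.0183·1.22) = 0.2137 K/W
  R_borosilicate glass = L/(kA) = 0.00136/(1.05·1.22) = 0.001062 K/W
  R_conv,out = 1/(hA) = 1/(16.2·1.22) = 0.05060 K/W
ΣR = 0.08683 + 8.838×10^-4 + 0.2137 + 0.001062 + 0.05060 = 0.3531 K/W
Q = ΔT/ΣR = (21.7 °C − -4.26 °C)/0.3531 = 73.5 W

Q = 73.5 W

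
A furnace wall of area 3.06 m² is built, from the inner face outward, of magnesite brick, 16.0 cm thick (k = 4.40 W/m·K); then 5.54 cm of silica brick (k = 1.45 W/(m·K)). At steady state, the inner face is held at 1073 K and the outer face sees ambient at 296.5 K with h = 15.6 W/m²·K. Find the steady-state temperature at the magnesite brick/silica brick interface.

T = 869 K

Treat each layer as a resistance in series:
  R_magnesite brick = L/(kA) = 0.160/(4.40·3.06) = 0.01188 K/W
  R_silica brick = L/(kA) = 0.0554/(1.45·3.06) = 0.01249 K/W
  R_conv,out = 1/(hA) = 1/(15.6·3.06) = 0.02095 K/W
ΣR = 0.01188 + 0.01249 + 0.02095 = 0.04532 K/W
Q = ΔT/ΣR = (1073 K − 296.5 K)/0.04532 = 17130 W
From the inner boundary to the magnesite brick/silica brick interface, ΣR_partial = 0.01188 K/W.
T_interface = T_in − Q·ΣR_partial = 1073 K − (17130)(0.01188) = 869 K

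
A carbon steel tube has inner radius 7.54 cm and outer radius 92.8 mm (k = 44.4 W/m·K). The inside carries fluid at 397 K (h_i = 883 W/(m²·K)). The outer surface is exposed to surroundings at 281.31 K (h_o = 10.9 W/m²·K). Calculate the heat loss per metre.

Resistance network (inner→outer):
  R'_conv,in = 1/(2πr h) = 1/(2π·0.0754·883) = 0.002390 m·K/W
  R'_carbon steel = ln(0.0928/0.0754)/(2πk) = 0.2076/(2π·44.4) = 7.443×10^-4 m·K/W
  R'_conv,out = 1/(2πr h) = 1/(2π·0.0928·10.9) = 0.1573 m·K/W
ΣR = 0.002390 + 7.443×10^-4 + 0.1573 = 0.1604 m·K/W
Q' = ΔT/ΣR = (397 K − 281.31 K)/0.1604 = 721 W/m

Q' = 721 W/m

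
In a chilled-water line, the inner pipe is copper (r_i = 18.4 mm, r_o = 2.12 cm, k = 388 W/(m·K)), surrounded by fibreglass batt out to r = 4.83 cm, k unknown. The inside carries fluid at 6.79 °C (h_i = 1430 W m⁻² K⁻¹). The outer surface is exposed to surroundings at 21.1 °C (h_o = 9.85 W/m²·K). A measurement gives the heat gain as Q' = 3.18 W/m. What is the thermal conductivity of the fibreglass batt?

ΣR = ΔT/Q' = |6.79 − 21.1|/3.18 = 4.500 m·K/W
Known resistances:
  R'_conv,in = 1/(2πr h) = 1/(2π·0.0184·1430) = 0.006049 m·K/W
  R'_copper = ln(0.0212/0.0184)/(2πk) = 0.1417/(2π·388) = 5.810×10^-5 m·K/W
  R'_conv,out = 1/(2πr h) = 1/(2π·0.0483·9.85) = 0.3345 m·K/W
R_fibreglass batt = ΣR − ΣR_known = 4.500 − 0.3406 = 4.159 m·K/W
ln(r₂/r₁)/(2πk) = 4.159 ⇒ k = 0.8234/(2π·4.159) = 0.0315 W/m·K

k = 0.0315 W/m·K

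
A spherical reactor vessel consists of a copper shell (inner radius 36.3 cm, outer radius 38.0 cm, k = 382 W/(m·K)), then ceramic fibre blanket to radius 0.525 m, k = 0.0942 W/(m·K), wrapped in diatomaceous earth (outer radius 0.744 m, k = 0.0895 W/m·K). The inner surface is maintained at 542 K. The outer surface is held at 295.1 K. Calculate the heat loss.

Resistance network (inner→outer):
  R_copper = (1/0.363 − 1/0.380)/(4πk) = 0.1232/(4π·382) = 2.567×10^-5 K/W
  R_ceramic fibre blanket = (1/0.380 − 1/0.525)/(4πk) = 0.7268/(4π·0.0942) = 0.6140 K/W
  R_diatomaceous earth = (1/0.525 − 1/0.744)/(4πk) = 0.5607/(4π·0.0895) = 0.4985 K/W
ΣR = 2.567×10^-5 + 0.6140 + 0.4985 = 1.113 K/W
Q = ΔT/ΣR = (542 K − 295.1 K)/1.113 = 222 W

Q = 222 W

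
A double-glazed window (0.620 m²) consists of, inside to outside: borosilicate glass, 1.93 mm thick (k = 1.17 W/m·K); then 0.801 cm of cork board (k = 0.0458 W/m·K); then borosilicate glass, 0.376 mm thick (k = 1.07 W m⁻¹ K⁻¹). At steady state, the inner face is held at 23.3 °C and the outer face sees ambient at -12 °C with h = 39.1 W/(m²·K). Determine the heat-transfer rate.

Resistance network (inner→outer):
  R_borosilicate glass = L/(kA) = 0.00193/(1.17·0.620) = 0.002661 K/W
  R_cork board = L/(kA) = 0.00801/(0.0458·0.620) = 0.2821 K/W
  R_borosilicate glass = L/(kA) = 3.76×10^-4/(1.07·0.620) = 5.668×10^-4 K/W
  R_conv,out = 1/(hA) = 1/(39.1·0.620) = 0.04125 K/W
ΣR = 0.002661 + 0.2821 + 5.668×10^-4 + 0.04125 = 0.3266 K/W
Q = ΔT/ΣR = (23.3 °C − -12 °C)/0.3266 = 108 W

Q = 108 W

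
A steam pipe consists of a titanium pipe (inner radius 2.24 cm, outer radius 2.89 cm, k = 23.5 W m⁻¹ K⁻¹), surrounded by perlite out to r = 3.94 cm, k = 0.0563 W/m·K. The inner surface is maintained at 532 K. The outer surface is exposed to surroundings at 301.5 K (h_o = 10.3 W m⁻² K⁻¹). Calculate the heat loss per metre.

Q' = 181 W/m

Resistance network (inner→outer):
  R'_titanium = ln(0.0289/0.0224)/(2πk) = 0.2548/(2π·23.5) = 0.001726 m·K/W
  R'_perlite = ln(0.0394/0.0289)/(2πk) = 0.3099/(2π·0.0563) = 0.8761 m·K/W
  R'_conv,out = 1/(2πr h) = 1/(2π·0.0394·10.3) = 0.3922 m·K/W
ΣR = 0.001726 + 0.8761 + 0.3922 = 1.270 m·K/W
Q' = ΔT/ΣR = (532 K − 301.5 K)/1.270 = 181 W/m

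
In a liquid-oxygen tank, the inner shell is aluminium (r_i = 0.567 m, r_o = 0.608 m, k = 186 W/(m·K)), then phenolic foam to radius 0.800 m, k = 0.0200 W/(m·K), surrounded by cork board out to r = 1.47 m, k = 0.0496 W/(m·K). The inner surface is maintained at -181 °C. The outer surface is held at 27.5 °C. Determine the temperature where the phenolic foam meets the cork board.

T = -49.2 °C

Treat each layer as a resistance in series:
  R_aluminium = (1/0.567 − 1/0.608)/(4πk) = 0.1189/(4π·186) = 5.088×10^-5 K/W
  R_phenolic foam = (1/0.608 − 1/0.800)/(4πk) = 0.3947/(4π·0.0200) = 1.571 K/W
  R_cork board = (1/0.800 − 1/1.47)/(4πk) = 0.5697/(4π·0.0496) = 0.9141 K/W
ΣR = 5.088×10^-5 + 1.571 + 0.9141 = 2.485 K/W
Q = ΔT/ΣR = (-181 °C − 27.5 °C)/2.485 = -83.90 W
From the inner boundary to the phenolic foam/cork board interface, ΣR_partial = 1.571 K/W.
T_interface = T_in − Q·ΣR_partial = -181 °C − (-83.90)(1.571) = -49.2 °C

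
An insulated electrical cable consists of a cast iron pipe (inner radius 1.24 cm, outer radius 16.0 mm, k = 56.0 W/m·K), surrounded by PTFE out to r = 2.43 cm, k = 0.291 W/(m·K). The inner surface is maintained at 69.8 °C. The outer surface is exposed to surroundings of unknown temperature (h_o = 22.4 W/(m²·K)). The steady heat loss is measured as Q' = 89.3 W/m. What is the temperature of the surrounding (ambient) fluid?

T_out = 23.2 °C

Series resistances:
  R'_cast iron = ln(0.0160/0.0124)/(2πk) = 0.2549/(2π·56.0) = 7.244×10^-4 m·K/W
  R'_PTFE = ln(0.0243/0.0160)/(2πk) = 0.4179/(2π·0.291) = 0.2286 m·K/W
  R'_conv,out = 1/(2πr h) = 1/(2π·0.0243·22.4) = 0.2924 m·K/W
ΣR = 0.5217 m·K/W
ΔT = Q'·ΣR = 89.3 × 0.5217 = 46.59 K
Heat flows outward, so T_out = T_in − ΔT = 69.8 − 46.59 = 23.2 °C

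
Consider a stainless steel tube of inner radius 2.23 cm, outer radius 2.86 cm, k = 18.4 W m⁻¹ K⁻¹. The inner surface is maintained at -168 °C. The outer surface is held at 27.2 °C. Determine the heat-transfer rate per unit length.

Q' = 90.7 kW/m

Q' = 2πk·ΔT/ln(r₂/r₁) = 2π × 18.4 × 195.2 / ln(0.0286/0.0223) = 90700 W/m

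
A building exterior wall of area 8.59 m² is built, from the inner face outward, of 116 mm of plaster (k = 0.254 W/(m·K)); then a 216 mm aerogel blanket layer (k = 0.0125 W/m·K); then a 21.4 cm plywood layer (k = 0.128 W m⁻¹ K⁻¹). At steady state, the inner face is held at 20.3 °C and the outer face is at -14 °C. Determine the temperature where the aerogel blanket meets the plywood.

Series thermal resistances, inner to outer:
  R_plaster = L/(kA) = 0.116/(0.254·8.59) = 0.05317 K/W
  R_aerogel blanket = L/(kA) = 0.216/(0.0125·8.59) = 2.012 K/W
  R_plywood = L/(kA) = 0.214/(0.128·8.59) = 0.1946 K/W
ΣR = 0.05317 + 2.012 + 0.1946 = 2.260 K/W
Q = ΔT/ΣR = (20.3 °C − -14 °C)/2.260 = 15.18 W
From the inner boundary to the aerogel blanket/plywood interface, ΣR_partial = 2.065 K/W.
T_interface = T_in − Q·ΣR_partial = 20.3 °C − (15.18)(2.065) = -11.0 °C

T = -11.0 °C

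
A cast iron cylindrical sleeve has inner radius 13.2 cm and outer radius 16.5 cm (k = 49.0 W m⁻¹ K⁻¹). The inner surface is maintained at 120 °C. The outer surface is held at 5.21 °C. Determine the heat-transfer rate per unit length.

Q' = 2πk·ΔT/ln(r₂/r₁) = 2π × 49.0 × 114.79 / ln(0.165/0.132) = 1.58×10^5 W/m

Q' = 1.58×10^5 W/m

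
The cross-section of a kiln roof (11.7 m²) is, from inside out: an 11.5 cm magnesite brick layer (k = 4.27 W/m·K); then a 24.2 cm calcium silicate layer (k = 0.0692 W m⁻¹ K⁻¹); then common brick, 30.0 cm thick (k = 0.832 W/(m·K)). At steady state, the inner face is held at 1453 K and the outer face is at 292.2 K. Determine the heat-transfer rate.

Resistance network (inner→outer):
  R_magnesite brick = L/(kA) = 0.115/(4.27·11.7) = 0.002302 K/W
  R_calcium silicate = L/(kA) = 0.242/(0.0692·11.7) = 0.2989 K/W
  R_common brick = L/(kA) = 0.300/(0.832·11.7) = 0.03082 K/W
ΣR = 0.002302 + 0.2989 + 0.03082 = 0.3320 K/W
Q = ΔT/ΣR = (1453 K − 292.2 K)/0.3320 = 3500 W

Q = 3.50 kW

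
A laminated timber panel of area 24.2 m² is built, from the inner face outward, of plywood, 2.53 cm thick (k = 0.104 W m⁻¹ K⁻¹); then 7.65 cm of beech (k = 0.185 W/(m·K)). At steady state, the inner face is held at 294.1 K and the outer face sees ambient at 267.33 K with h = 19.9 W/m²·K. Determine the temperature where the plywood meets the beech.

T = 284.9 K

Resistance network (inner→outer):
  R_plywood = L/(kA) = 0.0253/(0.104·24.2) = 0.01005 K/W
  R_beech = L/(kA) = 0.0765/(0.185·24.2) = 0.01709 K/W
  R_conv,out = 1/(hA) = 1/(19.9·24.2) = 0.002076 K/W
ΣR = 0.01005 + 0.01709 + 0.002076 = 0.02922 K/W
Q = ΔT/ΣR = (294.1 K − 267.33 K)/0.02922 = 916.2 W
From the inner boundary to the plywood/beech interface, ΣR_partial = 0.01005 K/W.
T_interface = T_in − Q·ΣR_partial = 294.1 K − (916.2)(0.01005) = 284.9 K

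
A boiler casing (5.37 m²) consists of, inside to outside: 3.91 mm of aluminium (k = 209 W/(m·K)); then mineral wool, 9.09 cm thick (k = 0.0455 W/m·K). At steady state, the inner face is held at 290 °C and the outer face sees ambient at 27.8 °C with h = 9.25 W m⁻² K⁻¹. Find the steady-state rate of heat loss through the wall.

Q = 669 W

Treat each layer as a resistance in series:
  R_aluminium = L/(kA) = 0.00391/(209·5.37) = 3.484×10^-6 K/W
  R_mineral wool = L/(kA) = 0.0909/(0.0455·5.37) = 0.3720 K/W
  R_conv,out = 1/(hA) = 1/(9.25·5.37) = 0.02013 K/W
ΣR = 3.484×10^-6 + 0.3720 + 0.02013 = 0.3921 K/W
Q = ΔT/ΣR = (290 °C − 27.8 °C)/0.3921 = 669 W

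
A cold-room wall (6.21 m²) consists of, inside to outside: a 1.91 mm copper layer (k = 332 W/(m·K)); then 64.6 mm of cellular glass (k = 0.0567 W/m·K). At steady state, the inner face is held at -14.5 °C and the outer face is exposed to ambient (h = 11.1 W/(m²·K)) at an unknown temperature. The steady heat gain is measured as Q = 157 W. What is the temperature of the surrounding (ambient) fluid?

T_out = 16.6 °C

Sum the resistances:
  R_copper = L/(kA) = 0.00191/(332·6.21) = 9.264×10^-7 K/W
  R_cellular glass = L/(kA) = 0.0646/(0.0567·6.21) = 0.1835 K/W
  R_conv,out = 1/(hA) = 1/(11.1·6.21) = 0.01451 K/W
ΣR = 0.1980 K/W
ΔT = Q·ΣR = 157 × 0.1980 = 31.09 K
Heat flows inward, so T_out = T_in + ΔT = -14.5 + 31.09 = 16.6 °C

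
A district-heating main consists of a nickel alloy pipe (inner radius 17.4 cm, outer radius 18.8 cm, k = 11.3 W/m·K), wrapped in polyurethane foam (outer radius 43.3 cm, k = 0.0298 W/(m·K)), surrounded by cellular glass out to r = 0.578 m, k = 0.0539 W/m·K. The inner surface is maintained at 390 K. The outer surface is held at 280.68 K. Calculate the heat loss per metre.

Q' = 20.6 W/m

Resistance network (inner→outer):
  R'_nickel alloy = ln(0.188/0.174)/(2πk) = 0.07739/(2π·11.3) = 0.001090 m·K/W
  R'_polyurethane foam = ln(0.433/0.188)/(2πk) = 0.8343/(2π·0.0298) = 4.456 m·K/W
  R'_cellular glass = ln(0.578/0.433)/(2πk) = 0.2888/(2π·0.0539) = 0.8529 m·K/W
ΣR = 0.001090 + 4.456 + 0.8529 = 5.310 m·K/W
Q' = ΔT/ΣR = (390 K − 280.68 K)/5.310 = 20.6 W/m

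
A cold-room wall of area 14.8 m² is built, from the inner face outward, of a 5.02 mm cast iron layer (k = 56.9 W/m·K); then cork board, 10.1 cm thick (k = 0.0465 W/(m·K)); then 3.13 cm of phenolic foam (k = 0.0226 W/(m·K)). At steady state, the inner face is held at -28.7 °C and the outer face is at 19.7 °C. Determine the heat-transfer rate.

Q = 201 W

Resistance network (inner→outer):
  R_cast iron = L/(kA) = 0.00502/(56.9·14.8) = 5.961×10^-6 K/W
  R_cork board = L/(kA) = 0.101/(0.0465·14.8) = 0.1468 K/W
  R_phenolic foam = L/(kA) = 0.0313/(0.0226·14.8) = 0.09358 K/W
ΣR = 5.961×10^-6 + 0.1468 + 0.09358 = 0.2404 K/W
Q = ΔT/ΣR = (-28.7 °C − 19.7 °C)/0.2404 = -201 W
(Negative Q ⇒ heat flows inward; heat gain = 201 W.)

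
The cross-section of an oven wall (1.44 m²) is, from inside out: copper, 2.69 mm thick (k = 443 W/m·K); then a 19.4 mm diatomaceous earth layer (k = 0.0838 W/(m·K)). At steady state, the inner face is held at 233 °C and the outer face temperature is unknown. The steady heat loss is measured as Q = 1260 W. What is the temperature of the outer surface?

T_out = 30.4 °C

Series resistances:
  R_copper = L/(kA) = 0.00269/(443·1.44) = 4.217×10^-6 K/W
  R_diatomaceous earth = L/(kA) = 0.0194/(0.0838·1.44) = 0.1608 K/W
ΣR = 0.1608 K/W
ΔT = Q·ΣR = 1260 × 0.1608 = 202.6 K
Heat flows outward, so T_out = T_in − ΔT = 233 − 202.6 = 30.4 °C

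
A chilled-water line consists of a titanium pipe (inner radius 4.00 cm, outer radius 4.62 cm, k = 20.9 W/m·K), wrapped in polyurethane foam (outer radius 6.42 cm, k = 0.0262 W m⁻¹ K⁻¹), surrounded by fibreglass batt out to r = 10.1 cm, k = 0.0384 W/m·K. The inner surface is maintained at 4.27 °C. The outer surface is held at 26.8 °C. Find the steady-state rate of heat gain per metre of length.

Treat each layer as a resistance in series:
  R'_titanium = ln(0.0462/0.0400)/(2πk) = 0.1441/(2π·20.9) = 0.001097 m·K/W
  R'_polyurethane foam = ln(0.0642/0.0462)/(2πk) = 0.3290/(2π·0.0262) = 1.999 m·K/W
  R'_fibreglass batt = ln(0.101/0.0642)/(2πk) = 0.4531/(2π·0.0384) = 1.878 m·K/W
ΣR = 0.001097 + 1.999 + 1.878 = 3.878 m·K/W
Q' = ΔT/ΣR = (4.27 °C − 26.8 °C)/3.878 = -5.81 W/m
(Negative Q' ⇒ heat flows inward; heat gain = 5.81 W/m.)

Q' = 5.81 W/m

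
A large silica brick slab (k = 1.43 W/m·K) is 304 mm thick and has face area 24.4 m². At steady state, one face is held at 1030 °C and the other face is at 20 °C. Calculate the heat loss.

Q = 116 kW

Q = kA·ΔT/L = 1.43 × 24.4 × |1030 °C − 20 °C| / 0.304 = 1.16×10^5 W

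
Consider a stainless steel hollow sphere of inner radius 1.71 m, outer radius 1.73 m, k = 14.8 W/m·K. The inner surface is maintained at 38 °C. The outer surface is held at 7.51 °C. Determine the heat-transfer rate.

Q = 4πk·ΔT/(1/r₁ − 1/r₂) = 4π × 14.8 × 30.49 / (1/1.71 − 1/1.73) = 8.39×10^5 W

Q = 839 kW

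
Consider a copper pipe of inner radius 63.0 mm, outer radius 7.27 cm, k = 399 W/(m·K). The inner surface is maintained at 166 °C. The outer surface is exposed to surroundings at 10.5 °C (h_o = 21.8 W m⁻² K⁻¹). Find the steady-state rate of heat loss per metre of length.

Q' = 1550 W/m

Series thermal resistances, inner to outer:
  R'_copper = ln(0.0727/0.0630)/(2πk) = 0.1432/(2π·399) = 5.712×10^-5 m·K/W
  R'_conv,out = 1/(2πr h) = 1/(2π·0.0727·21.8) = 0.1004 m·K/W
ΣR = 5.712×10^-5 + 0.1004 = 0.1005 m·K/W
Q' = ΔT/ΣR = (166 °C − 10.5 °C)/0.1005 = 1550 W/m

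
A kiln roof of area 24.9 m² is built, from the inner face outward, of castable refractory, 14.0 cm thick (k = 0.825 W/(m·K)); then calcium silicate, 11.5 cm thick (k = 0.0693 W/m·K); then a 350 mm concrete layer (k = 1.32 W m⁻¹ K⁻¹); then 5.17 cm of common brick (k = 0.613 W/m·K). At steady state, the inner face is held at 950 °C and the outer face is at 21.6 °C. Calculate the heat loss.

Treat each layer as a resistance in series:
  R_castable refractory = L/(kA) = 0.140/(0.825·24.9) = 0.006815 K/W
  R_calcium silicate = L/(kA) = 0.115/(0.0693·24.9) = 0.06664 K/W
  R_concrete = L/(kA) = 0.350/(1.32·24.9) = 0.01065 K/W
  R_common brick = L/(kA) = 0.0517/(0.613·24.9) = 0.003387 K/W
ΣR = 0.006815 + 0.06664 + 0.01065 + 0.003387 = 0.08749 K/W
Q = ΔT/ΣR = (950 °C − 21.6 °C)/0.08749 = 10600 W

Q = 10600 W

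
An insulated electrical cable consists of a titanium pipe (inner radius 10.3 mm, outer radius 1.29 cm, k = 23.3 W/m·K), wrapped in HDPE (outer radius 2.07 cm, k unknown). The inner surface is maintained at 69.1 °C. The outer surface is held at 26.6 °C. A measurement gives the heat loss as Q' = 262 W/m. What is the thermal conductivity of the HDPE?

ΣR = ΔT/Q' = |69.1 − 26.6|/262 = 0.1622 m·K/W
Known resistances:
  R'_titanium = ln(0.0129/0.0103)/(2πk) = 0.2251/(2π·23.3) = 0.001537 m·K/W
R_HDPE = ΣR − ΣR_known = 0.1622 − 0.001537 = 0.1607 m·K/W
ln(r₂/r₁)/(2πk) = 0.1607 ⇒ k = 0.4729/(2π·0.1607) = 0.468 W/m·K

k = 0.468 W/m·K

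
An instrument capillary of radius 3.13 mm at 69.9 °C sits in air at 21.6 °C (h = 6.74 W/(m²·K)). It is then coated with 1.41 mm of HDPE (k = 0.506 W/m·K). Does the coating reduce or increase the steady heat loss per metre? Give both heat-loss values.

increases: 6.40 → 9.08 W/m

Critical radius for a cylinder: r_cr = k/h = 0.0751 m = 7.51 cm.
Outer radius after coating: r₂ = 0.00313 + 0.00141 = 0.00454 m.
Since r₁ < r_cr and r₂ ≤ r_cr, the coating moves toward the maximum at r_cr — heat loss rises.
Bare: R = 1/(2πr₁h) = 7.544 m·K/W; Q = 48.3/7.544 = 6.40 W/m.
Coated: R = R_cond + R_conv = 5.318 m·K/W; Q = 48.3/5.318 = 9.08 W/m.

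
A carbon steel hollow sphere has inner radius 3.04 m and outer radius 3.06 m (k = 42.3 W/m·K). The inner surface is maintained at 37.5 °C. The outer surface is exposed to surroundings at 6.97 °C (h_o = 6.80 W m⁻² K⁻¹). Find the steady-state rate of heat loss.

Series thermal resistances, inner to outer:
  R_carbon steel = (1/3.04 − 1/3.06)/(4πk) = 0.002150/(4π·42.3) = 4.045×10^-6 K/W
  R_conv,out = 1/(4πr²h) = 1/(4π·3.06²·6.80) = 0.001250 K/W
ΣR = 4.045×10^-6 + 0.001250 = 0.001254 K/W
Q = ΔT/ΣR = (37.5 °C − 6.97 °C)/0.001254 = 24300 W

Q = 24.3 kW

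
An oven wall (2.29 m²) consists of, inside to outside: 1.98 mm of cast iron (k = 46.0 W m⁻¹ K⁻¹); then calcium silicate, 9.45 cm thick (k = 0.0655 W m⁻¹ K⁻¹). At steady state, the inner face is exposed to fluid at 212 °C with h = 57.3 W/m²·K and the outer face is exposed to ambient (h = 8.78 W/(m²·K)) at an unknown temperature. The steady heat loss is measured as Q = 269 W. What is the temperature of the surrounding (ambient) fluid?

Series resistances:
  R_conv,in = 1/(hA) = 1/(57.3·2.29) = 0.007621 K/W
  R_cast iron = L/(kA) = 0.00198/(46.0·2.29) = 1.880×10^-5 K/W
  R_calcium silicate = L/(kA) = 0.0945/(0.0655·2.29) = 0.6300 K/W
  R_conv,out = 1/(hA) = 1/(8.78·2.29) = 0.04974 K/W
ΣR = 0.6874 K/W
ΔT = Q·ΣR = 269 × 0.6874 = 184.9 K
Heat flows outward, so T_out = T_in − ΔT = 212 − 184.9 = 27.1 °C

T_out = 27.1 °C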